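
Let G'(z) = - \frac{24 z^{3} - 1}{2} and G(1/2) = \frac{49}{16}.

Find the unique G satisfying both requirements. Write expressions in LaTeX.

Differentiate the proposed G(z) back; it has to land on the given G'(z).
A general antiderivative is - 3 z^{4} + \frac{z}{2} + 1 + C.
The condition gives C = \frac{49}{16} - (\frac{17}{16}) = 2.
So G(z) = - 3 z^{4} + \frac{z}{2} + 3.
Check: d/dz[- 3 z^{4} + \frac{z}{2} + 3] = \frac{1}{2} - 12 z^{3}, which equals G'(z).

G(z) = - 3 z^{4} + \frac{z}{2} + 3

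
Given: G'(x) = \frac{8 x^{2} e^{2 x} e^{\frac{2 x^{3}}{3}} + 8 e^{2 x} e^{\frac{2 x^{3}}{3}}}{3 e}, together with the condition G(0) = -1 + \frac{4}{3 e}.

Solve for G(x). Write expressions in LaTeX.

G(x) = \frac{\frac{4 e^{2 x} e^{\frac{2 x^{3}}{3}}}{e} - 3}{3}

G'(x) matches the chain-rule pattern g'(h)*h' with inner function h(x) = \frac{2 x^{3}}{3} + 2 x - 1; substituting u = h(x) collapses the integral.
A general antiderivative is \frac{4 e^{\frac{2 x^{3}}{3} + 2 x - 1}}{3} + C.
The condition gives C = -1 + \frac{4}{3 e} - (\frac{4}{3 e}) = -1.
So G(x) = \frac{\frac{4 e^{2 x} e^{\frac{2 x^{3}}{3}}}{e} - 3}{3}.
Check: d/dx[\frac{\frac{4 e^{2 x} e^{\frac{2 x^{3}}{3}}}{e} - 3}{3}] = \frac{8 x^{2} e^{2 x} e^{\frac{2 x^{3}}{3}} + 8 e^{2 x} e^{\frac{2 x^{3}}{3}}}{3 e} = G'(x).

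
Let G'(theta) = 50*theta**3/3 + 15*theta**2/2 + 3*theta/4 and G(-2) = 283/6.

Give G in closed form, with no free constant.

G(theta) = 25*theta**4/6 + 5*theta**3/2 + 3*theta**2/8 - 1

The substitution u = 5*theta**2/3 + theta/2 works: G'(theta) is exactly (dG/du)*(du/dtheta) for that inner function.
A general antiderivative is 3*(5*theta**2/3 + theta/2)**2/2 + C.
The condition gives C = 283/6 - (289/6) = -1.
So G(theta) = 25*theta**4/6 + 5*theta**3/2 + 3*theta**2/8 - 1.
Check: d/dtheta[25*theta**4/6 + 5*theta**3/2 + 3*theta**2/8 - 1] = 50*theta**3/3 + 15*theta**2/2 + 3*theta/4 = G'(theta).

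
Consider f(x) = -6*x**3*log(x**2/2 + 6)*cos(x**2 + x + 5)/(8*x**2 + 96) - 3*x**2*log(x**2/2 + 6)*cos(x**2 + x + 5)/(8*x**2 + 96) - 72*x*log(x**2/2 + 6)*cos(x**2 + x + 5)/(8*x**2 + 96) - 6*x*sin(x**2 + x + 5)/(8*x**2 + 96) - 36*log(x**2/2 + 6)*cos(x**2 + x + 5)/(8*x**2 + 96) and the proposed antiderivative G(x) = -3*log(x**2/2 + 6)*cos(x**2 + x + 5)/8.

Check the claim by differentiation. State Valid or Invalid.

Invalid: d/dx[G] - f = (6*x**3*log(x**2/2 + 6)*sin(x**2 + x + 5) + 6*x**3*log(x**2/2 + 6)*cos(x**2 + x + 5) + 3*x**2*log(x**2/2 + 6)*sin(x**2 + x + 5) + 3*x**2*log(x**2/2 + 6)*cos(x**2 + x + 5) + 72*x*log(x**2/2 + 6)*sin(x**2 + x + 5) + 72*x*log(x**2/2 + 6)*cos(x**2 + x + 5) + 6*x*sin(x**2 + x + 5) - 6*x*cos(x**2 + x + 5) + 36*log(x**2/2 + 6)*sin(x**2 + x + 5) + 36*log(x**2/2 + 6)*cos(x**2 + x + 5))/(8*x**2 + 96), which is not 0.

d/dx[G] = (6*x**3*log(x**2/2 + 6)*sin(x**2 + x + 5) + 3*x**2*log(x**2/2 + 6)*sin(x**2 + x + 5) + 72*x*log(x**2/2 + 6)*sin(x**2 + x + 5) - 6*x*cos(x**2 + x + 5) + 36*log(x**2/2 + 6)*sin(x**2 + x + 5))/(8*x**2 + 96)
d/dx[G] - f(x) = (6*x**3*log(x**2/2 + 6)*sin(x**2 + x + 5) + 6*x**3*log(x**2/2 + 6)*cos(x**2 + x + 5) + 3*x**2*log(x**2/2 + 6)*sin(x**2 + x + 5) + 3*x**2*log(x**2/2 + 6)*cos(x**2 + x + 5) + 72*x*log(x**2/2 + 6)*sin(x**2 + x + 5) + 72*x*log(x**2/2 + 6)*cos(x**2 + x + 5) + 6*x*sin(x**2 + x + 5) - 6*x*cos(x**2 + x + 5) + 36*log(x**2/2 + 6)*sin(x**2 + x + 5) + 36*log(x**2/2 + 6)*cos(x**2 + x + 5))/(8*x**2 + 96) != 0.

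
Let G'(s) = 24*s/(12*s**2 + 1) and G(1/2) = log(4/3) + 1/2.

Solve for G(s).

G(s) = log(4*s**2 + 1/3) + 1/2

G'(s) matches the chain-rule pattern g'(h)*h' with inner function h(s) = 4*s**2 + 1/3; substituting u = h(s) collapses the integral.
A general antiderivative is log(4*s**2 + 1/3) + C.
The condition gives C = log(4/3) + 1/2 - (log(4/3)) = 1/2.
So G(s) = log(4*s**2 + 1/3) + 1/2.
Check: d/ds[log(4*s**2 + 1/3) + 1/2] = 24*s/(12*s**2 + 1) = G'(s).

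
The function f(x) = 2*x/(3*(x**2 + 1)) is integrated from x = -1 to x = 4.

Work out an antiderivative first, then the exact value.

The substitution u = x**2 + 1 works: f is exactly (dF/du)*(du/dx) for that inner function.
F(x) = log(x**2 + 1)/3 is an antiderivative of f.
Check: d/dx[log(x**2 + 1)/3] = 2*x/(3*x**2 + 3), which equals f(x).
F(4) = log(17)/3; F(-1) = log(2)/3.
Integral = F(4) - F(-1) = -log(2)/3 + log(17)/3.

Antiderivative: F(x) = log(x**2 + 1)/3; value = -log(2)/3 + log(17)/3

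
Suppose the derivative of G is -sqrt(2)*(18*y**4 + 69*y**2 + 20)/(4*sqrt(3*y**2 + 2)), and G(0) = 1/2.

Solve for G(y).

G(y) = (-sqrt(2)*y*sqrt(3*y**2 + 2)*(3*y**2 + 20) + 4)/8

Recognize the product-rule pattern: G'(y) = u'v + uv' with u = -sqrt(3*y**2/2 + 1), v = 3*y**3/4 + 5*y, so integration by parts undoes it.
A general antiderivative is -sqrt(3*y**2/2 + 1)*(3*y**3/4 + 5*y) + C.
The condition gives C = 1/2 - (0) = 1/2.
So G(y) = (-sqrt(2)*y*sqrt(3*y**2 + 2)*(3*y**2 + 20) + 4)/8.
Check: d/dy[(-sqrt(2)*y*sqrt(3*y**2 + 2)*(3*y**2 + 20) + 4)/8] = (-18*sqrt(2)*y**4 - 69*sqrt(2)*y**2 - 20*sqrt(2))/(4*sqrt(3*y**2 + 2)), which equals G'(y).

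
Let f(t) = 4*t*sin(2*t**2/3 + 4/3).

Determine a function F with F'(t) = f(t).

An antiderivative is F(t) = -3*cos(2*t**2/3 + 4/3).

f matches the chain-rule pattern g'(h)*h' with inner function h(t) = 2*t**2/3 + 4/3; substituting u = h(t) collapses the integral.
Check: d/dt[-3*cos(2*t**2/3 + 4/3)] = 4*t*sin(2*t**2/3 + 4/3) = f(t).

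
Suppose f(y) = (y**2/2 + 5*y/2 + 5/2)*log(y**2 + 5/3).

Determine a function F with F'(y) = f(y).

An antiderivative is F(y) = -y**3/9 - 5*y**2/4 - 40*y/9 + (y**3/6 + 5*y**2/4 + 5*y/2)*log(y**2 + 5/3) + 25*log(y**2 + 5/3)/12 + 40*sqrt(15)*atan(sqrt(15)*y/5)/27.

Since d/dy undoes antidifferentiation here, F'(y) = f(y) is required of F(y).
Check: d/dy[-y**3/9 - 5*y**2/4 - 40*y/9 + (y**3/6 + 5*y**2/4 + 5*y/2)*log(y**2 + 5/3) + 25*log(y**2 + 5/3)/12 + 40*sqrt(15)*atan(sqrt(15)*y/5)/27] = y**2*log(y**2 + 5/3)/2 + 5*y*log(y**2 + 5/3)/2 + 5*log(y**2 + 5/3)/2, which equals f(y).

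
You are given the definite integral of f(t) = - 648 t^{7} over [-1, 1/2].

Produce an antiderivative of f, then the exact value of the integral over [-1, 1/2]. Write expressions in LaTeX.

Antiderivative: F(t) = - 81 t^{8}; value = \frac{20655}{256}

Whatever form F(t) takes, F'(t) = f(t) is non-negotiable.
F(t) = - 81 t^{8} is an antiderivative of f.
Check: d/dt[- 81 t^{8}] = - 648 t^{7} = f(t).
F(1/2) = - \frac{81}{256}; F(-1) = -81.
Integral = F(1/2) - F(-1) = \frac{20655}{256}.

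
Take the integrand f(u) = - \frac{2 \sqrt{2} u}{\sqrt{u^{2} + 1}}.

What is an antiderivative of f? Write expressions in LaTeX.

The substitution w = \frac{u^{2}}{2} + \frac{1}{2} works: f is exactly (dF/dw)*(dw/du) for that inner function.
Check: d/du[- 2 \sqrt{2} \sqrt{u^{2} + 1}] = - \frac{2 \sqrt{2} u}{\sqrt{u^{2} + 1}} = f(u).

An antiderivative is F(u) = - 2 \sqrt{2} \sqrt{u^{2} + 1}.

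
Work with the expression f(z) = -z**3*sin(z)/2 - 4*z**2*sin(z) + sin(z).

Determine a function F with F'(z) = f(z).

An antiderivative is F(z) = (z**3*cos(z) - 3*z**2*sin(z) + 8*z**2*cos(z) - 16*z*sin(z) - 6*z*cos(z) + 6*sin(z) - 18*cos(z))/2.

The integrand splits into summands that can be handled one at a time.
Check: d/dz[(z**3*cos(z) - 3*z**2*sin(z) + 8*z**2*cos(z) - 16*z*sin(z) - 6*z*cos(z) + 6*sin(z) - 18*cos(z))/2] = -z**3*sin(z)/2 - 4*z**2*sin(z) + sin(z) = f(z).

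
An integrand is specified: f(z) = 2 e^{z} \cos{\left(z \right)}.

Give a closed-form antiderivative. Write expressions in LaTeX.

An antiderivative is F(z) = e^{z} \sin{\left(z \right)} + e^{z} \cos{\left(z \right)}.

Since d/dz undoes antidifferentiation here, F'(z) = f(z) is required of F(z).
Check: d/dz[e^{z} \sin{\left(z \right)} + e^{z} \cos{\left(z \right)}] = 2 e^{z} \cos{\left(z \right)} = f(z).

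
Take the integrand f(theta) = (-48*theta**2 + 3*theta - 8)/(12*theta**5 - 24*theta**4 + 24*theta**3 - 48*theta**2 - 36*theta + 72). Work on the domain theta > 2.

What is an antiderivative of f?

The denominator factors as 12*(theta - 2)*(theta - 1)*(theta + 1)*(theta**2 + 3); partial fractions split f into directly integrable pieces: (142*theta + 263)/(336*(theta**2 + 3)) - 59/(288*(theta + 1)) + 53/(96*(theta - 1)) - 97/(126*(theta - 2)).
Check: d/dtheta[-97*log(theta - 2)/126 + 53*log(theta - 1)/96 - 59*log(theta + 1)/288 + 71*log(theta**2 + 3)/336 + 263*sqrt(3)*atan(sqrt(3)*theta/3)/1008] = (-48*theta**2 + 3*theta - 8)/(12*theta**5 - 24*theta**4 + 24*theta**3 - 48*theta**2 - 36*theta + 72) = f(theta).

An antiderivative is F(theta) = -97*log(theta - 2)/126 + 53*log(theta - 1)/96 - 59*log(theta + 1)/288 + 71*log(theta**2 + 3)/336 + 263*sqrt(3)*atan(sqrt(3)*theta/3)/1008.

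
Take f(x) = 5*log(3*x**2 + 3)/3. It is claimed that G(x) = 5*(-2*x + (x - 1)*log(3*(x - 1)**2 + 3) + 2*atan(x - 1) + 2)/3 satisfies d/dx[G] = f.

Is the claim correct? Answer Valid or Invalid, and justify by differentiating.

d/dx[G] = 5*log(x**2 - 2*x + 2)/3 + 5*log(3)/3
d/dx[G] - f(x) = -5*log(x**2 + 1)/3 + 5*log(x**2 - 2*x + 2)/3 != 0.

Invalid: d/dx[G] - f = -5*log(x**2 + 1)/3 + 5*log(x**2 - 2*x + 2)/3, which is not 0.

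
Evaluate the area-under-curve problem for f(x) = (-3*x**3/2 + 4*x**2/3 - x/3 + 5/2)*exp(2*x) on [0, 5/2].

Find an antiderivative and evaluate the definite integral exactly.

Recognize the product-rule pattern: f = u'v + uv' with u = -3*x**3/4 + 43*x**2/24 - 47*x/24 + 107/48, v = exp(2*x), so integration by parts undoes it.
F(x) = -3*x**3*exp(2*x)/4 + 43*x**2*exp(2*x)/24 - 47*x*exp(2*x)/24 + 107*exp(2*x)/48 is an antiderivative of f.
Check: d/dx[-3*x**3*exp(2*x)/4 + 43*x**2*exp(2*x)/24 - 47*x*exp(2*x)/24 + 107*exp(2*x)/48] = -3*x**3*exp(2*x)/2 + 4*x**2*exp(2*x)/3 - x*exp(2*x)/3 + 5*exp(2*x)/2, which equals f(x).
F(5/2) = -51*exp(5)/16; F(0) = 107/48.
Integral = F(5/2) - F(0) = -51*exp(5)/16 - 107/48.

Antiderivative: F(x) = -3*x**3*exp(2*x)/4 + 43*x**2*exp(2*x)/24 - 47*x*exp(2*x)/24 + 107*exp(2*x)/48; value = -51*exp(5)/16 - 107/48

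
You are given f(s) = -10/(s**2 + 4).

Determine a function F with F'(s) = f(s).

A first test for any F(s): its s-derivative must equal f(s) identically.
Check: d/ds[-5*atan(s/2)] = -10/(s**2 + 4) = f(s).

An antiderivative is F(s) = -5*atan(s/2).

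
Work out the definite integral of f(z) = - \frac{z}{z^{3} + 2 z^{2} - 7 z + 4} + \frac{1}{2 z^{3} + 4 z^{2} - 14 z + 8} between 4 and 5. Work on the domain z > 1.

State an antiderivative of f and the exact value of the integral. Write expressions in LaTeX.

The denominator factors as 2 \left(z - 1\right)^{2} \left(z + 4\right); partial fractions split f into directly integrable pieces: \frac{9}{50 \left(z + 4\right)} - \frac{9}{50 \left(z - 1\right)} - \frac{1}{10 \left(z - 1\right)^{2}}.
F(z) = - \frac{9 \log{\left(z - 1 \right)}}{50} + \frac{9 \log{\left(z + 4 \right)}}{50} + \frac{1}{10 z - 10} is an antiderivative of f.
Check: d/dz[- \frac{9 \log{\left(z - 1 \right)}}{50} + \frac{9 \log{\left(z + 4 \right)}}{50} + \frac{1}{10 z - 10}] = \frac{1 - 2 z}{2 z^{3} + 4 z^{2} - 14 z + 8}, which equals f(z).
F(5) = - \frac{9 \log{\left(4 \right)}}{50} + \frac{1}{40} + \frac{9 \log{\left(9 \right)}}{50}; F(4) = - \frac{9 \log{\left(3 \right)}}{50} + \frac{1}{30} + \frac{9 \log{\left(8 \right)}}{50}.
Integral = F(5) - F(4) = - \frac{9 \log{\left(8 \right)}}{50} - \frac{9 \log{\left(4 \right)}}{50} - \frac{1}{120} + \frac{9 \log{\left(3 \right)}}{50} + \frac{9 \log{\left(9 \right)}}{50}.

Antiderivative: F(z) = - \frac{9 \log{\left(z - 1 \right)}}{50} + \frac{9 \log{\left(z + 4 \right)}}{50} + \frac{1}{10 z - 10}; value = - \frac{9 \log{\left(8 \right)}}{50} - \frac{9 \log{\left(4 \right)}}{50} - \frac{1}{120} + \frac{9 \log{\left(3 \right)}}{50} + \frac{9 \log{\left(9 \right)}}{50}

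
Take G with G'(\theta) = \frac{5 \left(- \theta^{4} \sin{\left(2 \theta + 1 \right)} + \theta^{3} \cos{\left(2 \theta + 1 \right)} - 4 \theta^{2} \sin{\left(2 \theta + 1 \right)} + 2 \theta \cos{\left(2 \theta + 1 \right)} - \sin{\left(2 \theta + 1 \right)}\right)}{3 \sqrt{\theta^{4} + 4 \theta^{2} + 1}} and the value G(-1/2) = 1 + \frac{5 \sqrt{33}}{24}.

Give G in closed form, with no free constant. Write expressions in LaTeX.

G'(\theta) has the shape u'v + uv' for u = \frac{5 \sqrt{\theta^{4} + 4 \theta^{2} + 1}}{6} and v = \cos{\left(2 \theta + 1 \right)} — it is the derivative of the product u*v.
A general antiderivative is \frac{5 \sqrt{\theta^{4} + 4 \theta^{2} + 1} \cos{\left(2 \theta + 1 \right)}}{6} + C.
The condition gives C = 1 + \frac{5 \sqrt{33}}{24} - (\frac{5 \sqrt{33}}{24}) = 1.
So G(\theta) = \frac{5 \sqrt{\theta^{4} + 4 \theta^{2} + 1} \cos{\left(2 \theta + 1 \right)}}{6} + 1.
Check: d/d\theta[\frac{5 \sqrt{\theta^{4} + 4 \theta^{2} + 1} \cos{\left(2 \theta + 1 \right)}}{6} + 1] = \frac{- 5 \theta^{4} \sin{\left(2 \theta + 1 \right)} + 5 \theta^{3} \cos{\left(2 \theta + 1 \right)} - 20 \theta^{2} \sin{\left(2 \theta + 1 \right)} + 10 \theta \cos{\left(2 \theta + 1 \right)} - 5 \sin{\left(2 \theta + 1 \right)}}{3 \sqrt{\theta^{4} + 4 \theta^{2} + 1}}, which equals G'(\theta).

G(\theta) = \frac{5 \sqrt{\theta^{4} + 4 \theta^{2} + 1} \cos{\left(2 \theta + 1 \right)}}{6} + 1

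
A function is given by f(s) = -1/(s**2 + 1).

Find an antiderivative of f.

An antiderivative is F(s) = -atan(s).

Any candidate F(s) must reproduce f(s) exactly when differentiated.
Check: d/ds[-atan(s)] = -1/(s**2 + 1) = f(s).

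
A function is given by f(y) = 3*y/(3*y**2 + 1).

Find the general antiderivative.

f matches the chain-rule pattern g'(h)*h' with inner function h(y) = 2*y**2 + 2/3; substituting u = h(y) collapses the integral.
Check: d/dy[log(2*y**2 + 2/3)/2] = 3*y/(3*y**2 + 1) = f(y).

F(y) = log(2*y**2 + 2/3)/2 + C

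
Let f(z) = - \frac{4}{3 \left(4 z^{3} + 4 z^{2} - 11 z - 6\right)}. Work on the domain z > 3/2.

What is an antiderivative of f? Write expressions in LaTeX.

An antiderivative is F(z) = - \frac{\log{\left(z - \frac{3}{2} \right)}}{21} + \frac{\log{\left(z + \frac{1}{2} \right)}}{9} - \frac{4 \log{\left(z + 2 \right)}}{63}.

The denominator factors as 3 \left(z + 2\right) \left(2 z - 3\right) \left(2 z + 1\right); partial fractions split f into directly integrable pieces: \frac{2}{9 \left(2 z + 1\right)} - \frac{2}{21 \left(2 z - 3\right)} - \frac{4}{63 \left(z + 2\right)}.
Check: d/dz[- \frac{\log{\left(z - \frac{3}{2} \right)}}{21} + \frac{\log{\left(z + \frac{1}{2} \right)}}{9} - \frac{4 \log{\left(z + 2 \right)}}{63}] = - \frac{4}{12 z^{3} + 12 z^{2} - 33 z - 18}, which equals f(z).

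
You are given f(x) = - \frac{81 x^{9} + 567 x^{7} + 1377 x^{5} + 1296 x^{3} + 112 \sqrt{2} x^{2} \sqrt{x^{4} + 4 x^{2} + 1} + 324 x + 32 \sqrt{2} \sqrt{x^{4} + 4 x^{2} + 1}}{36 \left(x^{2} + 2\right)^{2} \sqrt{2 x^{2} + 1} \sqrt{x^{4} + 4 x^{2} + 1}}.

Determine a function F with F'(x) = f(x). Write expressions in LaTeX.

Recognize the product-rule pattern: f = u'v + uv' with u = - \sqrt{x^{2} + \frac{1}{2}}, v = \frac{4 x}{3 \left(\frac{3 x^{2}}{2} + 3\right)} + \frac{3 \sqrt{\frac{x^{4}}{2} + 2 x^{2} + \frac{1}{2}}}{4}, so integration by parts undoes it.
Check: d/dx[- \frac{4 x \sqrt{x^{2} + \frac{1}{2}}}{\frac{9 x^{2}}{2} + 9} - \frac{3 \sqrt{x^{2} + \frac{1}{2}} \sqrt{\frac{x^{4}}{2} + 2 x^{2} + \frac{1}{2}}}{4}] = \frac{- 81 x^{9} \sqrt{2 x^{2} + 1} - 567 x^{7} \sqrt{2 x^{2} + 1} - 1377 x^{5} \sqrt{2 x^{2} + 1} - 1296 x^{3} \sqrt{2 x^{2} + 1} - 112 \sqrt{2} x^{2} \sqrt{2 x^{2} + 1} \sqrt{x^{4} + 4 x^{2} + 1} - 324 x \sqrt{2 x^{2} + 1} - 32 \sqrt{2} \sqrt{2 x^{2} + 1} \sqrt{x^{4} + 4 x^{2} + 1}}{72 x^{6} \sqrt{x^{4} + 4 x^{2} + 1} + 324 x^{4} \sqrt{x^{4} + 4 x^{2} + 1} + 432 x^{2} \sqrt{x^{4} + 4 x^{2} + 1} + 144 \sqrt{x^{4} + 4 x^{2} + 1}}, which equals f(x).

An antiderivative is F(x) = - \frac{4 x \sqrt{x^{2} + \frac{1}{2}}}{\frac{9 x^{2}}{2} + 9} - \frac{3 \sqrt{x^{2} + \frac{1}{2}} \sqrt{\frac{x^{4}}{2} + 2 x^{2} + \frac{1}{2}}}{4}.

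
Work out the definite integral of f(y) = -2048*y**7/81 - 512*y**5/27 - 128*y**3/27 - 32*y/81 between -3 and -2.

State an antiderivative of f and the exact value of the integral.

The substitution u = -4*y**2/3 - 1/3 works: f is exactly (dF/du)*(du/dy) for that inner function.
F(y) = -256*y**8/81 - 256*y**6/81 - 32*y**4/27 - 16*y**2/81 is an antiderivative of f.
Check: d/dy[-256*y**8/81 - 256*y**6/81 - 32*y**4/27 - 16*y**2/81] = -2048*y**7/81 - 512*y**5/27 - 128*y**3/27 - 32*y/81 = f(y).
F(-2) = -9280/9; F(-3) = -208240/9.
Integral = F(-2) - F(-3) = 66320/3.

Antiderivative: F(y) = -256*y**8/81 - 256*y**6/81 - 32*y**4/27 - 16*y**2/81; value = 66320/3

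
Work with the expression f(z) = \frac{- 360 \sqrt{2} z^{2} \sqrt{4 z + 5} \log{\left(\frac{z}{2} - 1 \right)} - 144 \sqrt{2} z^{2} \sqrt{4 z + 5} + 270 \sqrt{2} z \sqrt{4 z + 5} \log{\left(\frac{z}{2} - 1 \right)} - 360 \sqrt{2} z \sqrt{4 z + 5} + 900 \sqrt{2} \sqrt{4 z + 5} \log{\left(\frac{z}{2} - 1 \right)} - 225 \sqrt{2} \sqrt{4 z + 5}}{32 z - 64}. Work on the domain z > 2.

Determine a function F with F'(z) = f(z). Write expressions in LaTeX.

f has the shape u'v + uv' for u = - \frac{9 \left(2 z + \frac{5}{2}\right)^{\frac{5}{2}}}{4} and v = \log{\left(\frac{z}{2} - 1 \right)} — it is the derivative of the product u*v.
Check: d/dz[- \frac{9 \sqrt{2} \left(4 z + 5\right)^{\frac{5}{2}} \log{\left(\frac{z}{2} - 1 \right)}}{32}] = \frac{- 360 \sqrt{2} z^{2} \sqrt{4 z + 5} \log{\left(\frac{z}{2} - 1 \right)} - 144 \sqrt{2} z^{2} \sqrt{4 z + 5} + 270 \sqrt{2} z \sqrt{4 z + 5} \log{\left(\frac{z}{2} - 1 \right)} - 360 \sqrt{2} z \sqrt{4 z + 5} + 900 \sqrt{2} \sqrt{4 z + 5} \log{\left(\frac{z}{2} - 1 \right)} - 225 \sqrt{2} \sqrt{4 z + 5}}{32 z - 64} = f(z).

An antiderivative is F(z) = - \frac{9 \sqrt{2} \left(4 z + 5\right)^{\frac{5}{2}} \log{\left(\frac{z}{2} - 1 \right)}}{32}.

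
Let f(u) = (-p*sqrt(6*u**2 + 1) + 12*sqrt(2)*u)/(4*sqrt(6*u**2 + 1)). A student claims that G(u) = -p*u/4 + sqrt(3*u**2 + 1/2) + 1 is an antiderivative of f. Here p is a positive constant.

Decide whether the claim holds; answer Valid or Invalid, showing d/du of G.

Valid: G'(u) = f(u).

d/du[G] = (-p*sqrt(6*u**2 + 1) + 12*sqrt(2)*u)/(4*sqrt(6*u**2 + 1))
This equals f(u) exactly, so the claim holds.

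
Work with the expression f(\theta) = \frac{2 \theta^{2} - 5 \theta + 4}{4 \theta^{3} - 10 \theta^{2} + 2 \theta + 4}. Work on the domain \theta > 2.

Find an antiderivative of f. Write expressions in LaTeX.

Factor the denominator (2 \left(\theta - 2\right) \left(\theta - 1\right) \left(2 \theta + 1\right)) and decompose: f = \frac{14}{15 \left(2 \theta + 1\right)} - \frac{1}{6 \left(\theta - 1\right)} + \frac{1}{5 \left(\theta - 2\right)}; each piece integrates to a log, atan, or power term.
Check: d/d\theta[\frac{6 \log{\left(\theta - 2 \right)} - 5 \log{\left(\theta - 1 \right)} + 14 \log{\left(\theta + \frac{1}{2} \right)}}{30}] = \frac{2 \theta^{2} - 5 \theta + 4}{4 \theta^{3} - 10 \theta^{2} + 2 \theta + 4} = f(\theta).

An antiderivative is F(\theta) = \frac{6 \log{\left(\theta - 2 \right)} - 5 \log{\left(\theta - 1 \right)} + 14 \log{\left(\theta + \frac{1}{2} \right)}}{30}.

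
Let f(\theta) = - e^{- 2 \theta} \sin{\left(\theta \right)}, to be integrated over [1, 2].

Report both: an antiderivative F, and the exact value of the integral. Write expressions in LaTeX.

Antiderivative: F(\theta) = \frac{2 e^{- 2 \theta} \sin{\left(\theta \right)}}{5} + \frac{e^{- 2 \theta} \cos{\left(\theta \right)}}{5}; value = - \frac{2 \sin{\left(1 \right)}}{5 e^{2}} - \frac{\cos{\left(1 \right)}}{5 e^{2}} + \frac{\cos{\left(2 \right)}}{5 e^{4}} + \frac{2 \sin{\left(2 \right)}}{5 e^{4}}

A candidate is checked by its d/d\theta: the result must match f(\theta).
F(\theta) = \frac{2 e^{- 2 \theta} \sin{\left(\theta \right)}}{5} + \frac{e^{- 2 \theta} \cos{\left(\theta \right)}}{5} is an antiderivative of f.
Check: d/d\theta[\frac{2 e^{- 2 \theta} \sin{\left(\theta \right)}}{5} + \frac{e^{- 2 \theta} \cos{\left(\theta \right)}}{5}] = - e^{- 2 \theta} \sin{\left(\theta \right)} = f(\theta).
F(2) = \frac{\cos{\left(2 \right)}}{5 e^{4}} + \frac{2 \sin{\left(2 \right)}}{5 e^{4}}; F(1) = \frac{\cos{\left(1 \right)}}{5 e^{2}} + \frac{2 \sin{\left(1 \right)}}{5 e^{2}}.
Integral = F(2) - F(1) = - \frac{2 \sin{\left(1 \right)}}{5 e^{2}} - \frac{\cos{\left(1 \right)}}{5 e^{2}} + \frac{\cos{\left(2 \right)}}{5 e^{4}} + \frac{2 \sin{\left(2 \right)}}{5 e^{4}}.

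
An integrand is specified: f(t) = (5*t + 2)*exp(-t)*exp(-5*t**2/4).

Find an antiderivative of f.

The substitution u = -5*t**2/4 - t works: f is exactly (dF/du)*(du/dt) for that inner function.
Check: d/dt[-2*exp(-t)*exp(-5*t**2/4)] = (5*t + 2)*exp(-t)*exp(-5*t**2/4) = f(t).

An antiderivative is F(t) = -2*exp(-t)*exp(-5*t**2/4).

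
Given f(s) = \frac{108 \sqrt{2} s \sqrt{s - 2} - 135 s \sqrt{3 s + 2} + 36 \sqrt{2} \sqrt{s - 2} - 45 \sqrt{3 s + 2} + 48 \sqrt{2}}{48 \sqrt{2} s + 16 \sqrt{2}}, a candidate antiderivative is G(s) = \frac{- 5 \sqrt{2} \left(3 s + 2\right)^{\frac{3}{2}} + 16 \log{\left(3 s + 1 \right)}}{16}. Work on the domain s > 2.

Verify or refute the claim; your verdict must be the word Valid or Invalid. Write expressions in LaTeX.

Invalid: d/ds[G] - f = - \frac{9 \sqrt{s - 2}}{4}, which is not 0.

d/ds[G] = \frac{- 135 \sqrt{2} s \sqrt{3 s + 2} - 45 \sqrt{2} \sqrt{3 s + 2} + 96}{96 s + 32}
d/ds[G] - f(s) = - \frac{9 \sqrt{s - 2}}{4} != 0.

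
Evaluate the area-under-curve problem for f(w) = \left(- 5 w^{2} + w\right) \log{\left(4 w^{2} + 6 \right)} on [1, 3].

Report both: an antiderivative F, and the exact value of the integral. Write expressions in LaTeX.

Antiderivative: F(w) = - \frac{5 w^{3} \log{\left(4 w^{2} + 6 \right)}}{3} + \frac{10 w^{3}}{9} + \frac{w^{2} \log{\left(4 w^{2} + 6 \right)}}{2} - \frac{w^{2}}{2} - 5 w + \frac{3 \log{\left(w^{2} + \frac{3}{2} \right)}}{4} + \frac{5 \sqrt{6} \operatorname{atan}{\left(\frac{\sqrt{6} w}{3} \right)}}{2}; value = - \frac{81 \log{\left(42 \right)}}{2} - \frac{5 \sqrt{6} \operatorname{atan}{\left(\frac{\sqrt{6}}{3} \right)}}{2} - \frac{3 \log{\left(\frac{5}{2} \right)}}{4} + \frac{3 \log{\left(\frac{21}{2} \right)}}{4} + \frac{7 \log{\left(10 \right)}}{6} + \frac{5 \sqrt{6} \operatorname{atan}{\left(\sqrt{6} \right)}}{2} + \frac{134}{9}

Whatever form F(w) takes, F'(w) = f(w) is non-negotiable.
F(w) = - \frac{5 w^{3} \log{\left(4 w^{2} + 6 \right)}}{3} + \frac{10 w^{3}}{9} + \frac{w^{2} \log{\left(4 w^{2} + 6 \right)}}{2} - \frac{w^{2}}{2} - 5 w + \frac{3 \log{\left(w^{2} + \frac{3}{2} \right)}}{4} + \frac{5 \sqrt{6} \operatorname{atan}{\left(\frac{\sqrt{6} w}{3} \right)}}{2} is an antiderivative of f.
Check: d/dw[- \frac{5 w^{3} \log{\left(4 w^{2} + 6 \right)}}{3} + \frac{10 w^{3}}{9} + \frac{w^{2} \log{\left(4 w^{2} + 6 \right)}}{2} - \frac{w^{2}}{2} - 5 w + \frac{3 \log{\left(w^{2} + \frac{3}{2} \right)}}{4} + \frac{5 \sqrt{6} \operatorname{atan}{\left(\frac{\sqrt{6} w}{3} \right)}}{2}] = - 5 w^{2} \log{\left(2 w^{2} + 3 \right)} - 5 w^{2} \log{\left(2 \right)} + w \log{\left(2 w^{2} + 3 \right)} + w \log{\left(2 \right)}, which equals f(w).
F(3) = - \frac{81 \log{\left(42 \right)}}{2} + \frac{3 \log{\left(\frac{21}{2} \right)}}{4} + \frac{5 \sqrt{6} \operatorname{atan}{\left(\sqrt{6} \right)}}{2} + \frac{21}{2}; F(1) = - \frac{79}{18} - \frac{7 \log{\left(10 \right)}}{6} + \frac{3 \log{\left(\frac{5}{2} \right)}}{4} + \frac{5 \sqrt{6} \operatorname{atan}{\left(\frac{\sqrt{6}}{3} \right)}}{2}.
Integral = F(3) - F(1) = - \frac{81 \log{\left(42 \right)}}{2} - \frac{5 \sqrt{6} \operatorname{atan}{\left(\frac{\sqrt{6}}{3} \right)}}{2} - \frac{3 \log{\left(\frac{5}{2} \right)}}{4} + \frac{3 \log{\left(\frac{21}{2} \right)}}{4} + \frac{7 \log{\left(10 \right)}}{6} + \frac{5 \sqrt{6} \operatorname{atan}{\left(\sqrt{6} \right)}}{2} + \frac{134}{9}.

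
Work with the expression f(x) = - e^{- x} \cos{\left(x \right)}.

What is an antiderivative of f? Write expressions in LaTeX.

An antiderivative is F(x) = - \frac{e^{- x} \sin{\left(x \right)}}{2} + \frac{e^{- x} \cos{\left(x \right)}}{2}.

An antiderivative F(x) passes only if d/dx[F] lands on f(x) exactly.
Check: d/dx[- \frac{e^{- x} \sin{\left(x \right)}}{2} + \frac{e^{- x} \cos{\left(x \right)}}{2}] = - e^{- x} \cos{\left(x \right)} = f(x).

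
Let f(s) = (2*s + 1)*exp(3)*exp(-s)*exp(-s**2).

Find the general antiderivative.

The substitution u = -s**2 - s + 3 works: f is exactly (dF/du)*(du/ds) for that inner function.
Check: d/ds[-exp(3)*exp(-s)*exp(-s**2)] = (2*s*exp(3) + exp(3))*exp(-s)*exp(-s**2), which equals f(s).

F(s) = -exp(3)*exp(-s)*exp(-s**2) + C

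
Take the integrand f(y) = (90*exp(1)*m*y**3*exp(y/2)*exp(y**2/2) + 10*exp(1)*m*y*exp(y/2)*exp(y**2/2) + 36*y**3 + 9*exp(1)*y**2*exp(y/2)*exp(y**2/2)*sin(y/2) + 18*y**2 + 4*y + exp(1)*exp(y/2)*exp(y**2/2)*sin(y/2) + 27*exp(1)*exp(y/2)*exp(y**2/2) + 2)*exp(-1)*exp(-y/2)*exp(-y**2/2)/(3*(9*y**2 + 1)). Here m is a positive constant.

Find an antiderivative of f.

A candidate is checked by its d/dy: the result must match f(y).
Check: d/dy[5*m*y**2/3 - 4*exp(-y**2/2 - y/2 - 1)/3 - 2*cos(y/2)/3 + 3*atan(3*y)] = (90*exp(1)*m*y**3*exp(y/2)*exp(y**2/2) + 10*exp(1)*m*y*exp(y/2)*exp(y**2/2) + 36*y**3 + 9*exp(1)*y**2*exp(y/2)*exp(y**2/2)*sin(y/2) + 18*y**2 + 4*y + exp(1)*exp(y/2)*exp(y**2/2)*sin(y/2) + 27*exp(1)*exp(y/2)*exp(y**2/2) + 2)/(27*exp(1)*y**2*exp(y/2)*exp(y**2/2) + 3*exp(1)*exp(y/2)*exp(y**2/2)), which equals f(y).

An antiderivative is F(y) = 5*m*y**2/3 - 4*exp(-y**2/2 - y/2 - 1)/3 - 2*cos(y/2)/3 + 3*atan(3*y).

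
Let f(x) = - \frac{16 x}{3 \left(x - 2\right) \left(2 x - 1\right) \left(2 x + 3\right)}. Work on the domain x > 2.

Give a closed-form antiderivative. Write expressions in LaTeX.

An antiderivative is F(x) = \frac{2 \left(- 16 \log{\left(x - 2 \right)} + 7 \log{\left(x - \frac{1}{2} \right)} + 9 \log{\left(x + \frac{3}{2} \right)}\right)}{63}.

Factor the denominator (3 \left(x - 2\right) \left(2 x - 1\right) \left(2 x + 3\right)) and decompose: f = \frac{4}{7 \left(2 x + 3\right)} + \frac{4}{9 \left(2 x - 1\right)} - \frac{32}{63 \left(x - 2\right)}; each piece integrates to a log, atan, or power term.
Check: d/dx[\frac{2 \left(- 16 \log{\left(x - 2 \right)} + 7 \log{\left(x - \frac{1}{2} \right)} + 9 \log{\left(x + \frac{3}{2} \right)}\right)}{63}] = - \frac{16 x}{12 x^{3} - 12 x^{2} - 33 x + 18}, which equals f(x).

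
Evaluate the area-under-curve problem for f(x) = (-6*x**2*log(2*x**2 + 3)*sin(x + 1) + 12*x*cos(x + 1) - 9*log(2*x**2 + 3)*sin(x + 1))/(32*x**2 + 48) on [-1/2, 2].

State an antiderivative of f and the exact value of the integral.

Antiderivative: F(x) = 3*log(2*x**2 + 3)*cos(x + 1)/16; value = 3*log(11)*cos(3)/16 - 3*log(7/2)*cos(1/2)/16

f has the shape u'v + uv' for u = 3*cos(x + 1)/16 and v = log(2*x**2 + 3) — it is the derivative of the product u*v.
F(x) = 3*log(2*x**2 + 3)*cos(x + 1)/16 is an antiderivative of f.
Check: d/dx[3*log(2*x**2 + 3)*cos(x + 1)/16] = (-6*x**2*log(2*x**2 + 3)*sin(x + 1) + 12*x*cos(x + 1) - 9*log(2*x**2 + 3)*sin(x + 1))/(32*x**2 + 48) = f(x).
F(2) = 3*log(11)*cos(3)/16; F(-1/2) = 3*log(7/2)*cos(1/2)/16.
Integral = F(2) - F(-1/2) = 3*log(11)*cos(3)/16 - 3*log(7/2)*cos(1/2)/16.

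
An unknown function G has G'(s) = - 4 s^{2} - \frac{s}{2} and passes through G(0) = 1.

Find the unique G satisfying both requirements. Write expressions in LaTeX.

Integrate term by term and add the pieces.
A general antiderivative is - \frac{4 s^{3}}{3} - \frac{s^{2}}{4} + C.
The condition gives C = 1 - (0) = 1.
So G(s) = - \frac{4 s^{3}}{3} - \frac{s^{2}}{4} + 1.
Check: d/ds[- \frac{4 s^{3}}{3} - \frac{s^{2}}{4} + 1] = - 4 s^{2} - \frac{s}{2} = G'(s).

G(s) = - \frac{4 s^{3}}{3} - \frac{s^{2}}{4} + 1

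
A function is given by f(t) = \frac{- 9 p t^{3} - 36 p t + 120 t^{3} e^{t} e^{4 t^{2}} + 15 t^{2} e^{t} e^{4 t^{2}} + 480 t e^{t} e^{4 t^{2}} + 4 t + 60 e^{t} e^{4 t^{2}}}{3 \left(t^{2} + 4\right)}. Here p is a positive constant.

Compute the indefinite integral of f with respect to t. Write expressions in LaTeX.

F(t) = - \frac{9 p t^{2} - 30 e^{t} e^{4 t^{2}} - 4 \log{\left(\frac{t^{2}}{2} + 2 \right)}}{6} + C

Recover f(t) by differentiating a candidate F(t); any mismatch rules it out.
Check: d/dt[- \frac{9 p t^{2} - 30 e^{t} e^{4 t^{2}} - 4 \log{\left(\frac{t^{2}}{2} + 2 \right)}}{6}] = \frac{- 9 p t^{3} - 36 p t + 120 t^{3} e^{t} e^{4 t^{2}} + 15 t^{2} e^{t} e^{4 t^{2}} + 480 t e^{t} e^{4 t^{2}} + 4 t + 60 e^{t} e^{4 t^{2}}}{3 t^{2} + 12}, which equals f(t).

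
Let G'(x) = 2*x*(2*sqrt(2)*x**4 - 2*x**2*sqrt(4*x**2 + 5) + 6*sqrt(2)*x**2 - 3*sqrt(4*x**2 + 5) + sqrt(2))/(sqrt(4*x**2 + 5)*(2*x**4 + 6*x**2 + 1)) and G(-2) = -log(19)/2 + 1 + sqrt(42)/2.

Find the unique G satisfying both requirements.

G(x) = -(-sqrt(2)*sqrt(4*x**2 + 5) + log(2*x**4/3 + 2*x**2 + 1/3) - 2)/2

Whatever form G(x) takes, its d/dx must return the stated G'(x).
A general antiderivative is sqrt(2*x**2 + 5/2) - log(2*x**4/3 + 2*x**2 + 1/3)/2 + C.
The condition gives C = -log(19)/2 + 1 + sqrt(42)/2 - (-log(19)/2 + sqrt(42)/2) = 1.
So G(x) = -(-sqrt(2)*sqrt(4*x**2 + 5) + log(2*x**4/3 + 2*x**2 + 1/3) - 2)/2.
Check: d/dx[-(-sqrt(2)*sqrt(4*x**2 + 5) + log(2*x**4/3 + 2*x**2 + 1/3) - 2)/2] = (4*sqrt(2)*x**5 - 4*x**3*sqrt(4*x**2 + 5) + 12*sqrt(2)*x**3 - 6*x*sqrt(4*x**2 + 5) + 2*sqrt(2)*x)/(2*x**4*sqrt(4*x**2 + 5) + 6*x**2*sqrt(4*x**2 + 5) + sqrt(4*x**2 + 5)), which equals G'(x).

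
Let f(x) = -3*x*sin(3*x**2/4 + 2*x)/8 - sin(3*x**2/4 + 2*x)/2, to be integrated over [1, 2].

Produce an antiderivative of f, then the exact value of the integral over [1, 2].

f matches the chain-rule pattern g'(h)*h' with inner function h(x) = 3*x**2/4 + 2*x; substituting u = h(x) collapses the integral.
F(x) = cos(3*x**2/4 + 2*x)/4 is an antiderivative of f.
Check: d/dx[cos(3*x**2/4 + 2*x)/4] = -3*x*sin(3*x**2/4 + 2*x)/8 - sin(3*x**2/4 + 2*x)/2 = f(x).
F(2) = cos(7)/4; F(1) = cos(11/4)/4.
Integral = F(2) - F(1) = cos(7)/4 - cos(11/4)/4.

Antiderivative: F(x) = cos(3*x**2/4 + 2*x)/4; value = cos(7)/4 - cos(11/4)/4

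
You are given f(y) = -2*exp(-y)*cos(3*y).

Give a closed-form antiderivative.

An antiderivative is F(y) = (-3*sin(3*y) + cos(3*y))*exp(-y)/5.

Check any antiderivative F(y) by computing F'(y) and comparing it with f(y).
Check: d/dy[(-3*sin(3*y) + cos(3*y))*exp(-y)/5] = -2*exp(-y)*cos(3*y) = f(y).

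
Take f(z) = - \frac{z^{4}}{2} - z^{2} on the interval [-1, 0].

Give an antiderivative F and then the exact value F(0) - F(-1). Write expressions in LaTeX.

Integrate term by term and add the pieces.
F(z) = - \frac{z^{5}}{10} - \frac{z^{3}}{3} is an antiderivative of f.
Check: d/dz[- \frac{z^{5}}{10} - \frac{z^{3}}{3}] = - \frac{z^{4}}{2} - z^{2} = f(z).
F(0) = 0; F(-1) = \frac{13}{30}.
Integral = F(0) - F(-1) = - \frac{13}{30}.

Antiderivative: F(z) = - \frac{z^{5}}{10} - \frac{z^{3}}{3}; value = - \frac{13}{30}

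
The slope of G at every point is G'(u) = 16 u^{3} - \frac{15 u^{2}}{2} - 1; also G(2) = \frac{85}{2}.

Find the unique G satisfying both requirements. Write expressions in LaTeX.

G(u) = \frac{8 u^{4} - 5 u^{3} - 2 u + 1}{2}

The integrand splits into summands that can be handled one at a time.
A general antiderivative is 4 u^{4} - \frac{5 u^{3}}{2} - u + C.
The condition gives C = \frac{85}{2} - (42) = \frac{1}{2}.
So G(u) = \frac{8 u^{4} - 5 u^{3} - 2 u + 1}{2}.
Check: d/du[\frac{8 u^{4} - 5 u^{3} - 2 u + 1}{2}] = 16 u^{3} - \frac{15 u^{2}}{2} - 1 = G'(u).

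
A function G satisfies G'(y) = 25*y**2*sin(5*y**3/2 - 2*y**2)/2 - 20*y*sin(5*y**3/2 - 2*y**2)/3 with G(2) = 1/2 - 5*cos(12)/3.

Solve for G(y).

G(y) = (3 - 10*cos(5*y**3/2 - 2*y**2))/6

The substitution u = 5*y**3/2 - 2*y**2 works: G'(y) is exactly (dG/du)*(du/dy) for that inner function.
A general antiderivative is -5*cos(5*y**3/2 - 2*y**2)/3 + C.
The condition gives C = 1/2 - 5*cos(12)/3 - (-5*cos(12)/3) = 1/2.
So G(y) = (3 - 10*cos(5*y**3/2 - 2*y**2))/6.
Check: d/dy[(3 - 10*cos(5*y**3/2 - 2*y**2))/6] = 25*y**2*sin(5*y**3/2 - 2*y**2)/2 - 20*y*sin(5*y**3/2 - 2*y**2)/3 = G'(y).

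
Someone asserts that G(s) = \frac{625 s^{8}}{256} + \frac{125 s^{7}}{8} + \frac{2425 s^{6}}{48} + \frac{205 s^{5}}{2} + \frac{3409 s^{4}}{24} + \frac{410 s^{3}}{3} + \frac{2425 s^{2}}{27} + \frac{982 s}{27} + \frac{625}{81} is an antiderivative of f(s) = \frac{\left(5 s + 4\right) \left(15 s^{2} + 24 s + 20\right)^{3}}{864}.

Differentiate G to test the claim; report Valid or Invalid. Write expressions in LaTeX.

d/ds[G] = \frac{625 s^{7}}{32} + \frac{875 s^{6}}{8} + \frac{2425 s^{5}}{8} + \frac{1025 s^{4}}{2} + \frac{3409 s^{3}}{6} + 410 s^{2} + \frac{4850 s}{27} + \frac{982}{27}
d/ds[G] - f(s) = - \frac{2}{3} != 0.

Invalid: d/ds[G] - f = - \frac{2}{3}, which is not 0.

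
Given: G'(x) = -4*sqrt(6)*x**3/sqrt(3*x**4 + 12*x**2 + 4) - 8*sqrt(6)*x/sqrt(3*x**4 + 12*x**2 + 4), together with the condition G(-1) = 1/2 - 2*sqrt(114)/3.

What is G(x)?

The substitution u = x**4/2 + 2*x**2 + 2/3 works: G'(x) is exactly (dG/du)*(du/dx) for that inner function.
A general antiderivative is -4*sqrt(x**4/2 + 2*x**2 + 2/3) + C.
The condition gives C = 1/2 - 2*sqrt(114)/3 - (-2*sqrt(114)/3) = 1/2.
So G(x) = 1/2 - 4*sqrt(x**4/2 + 2*x**2 + 2/3).
Check: d/dx[1/2 - 4*sqrt(x**4/2 + 2*x**2 + 2/3)] = (-4*sqrt(6)*x**3 - 8*sqrt(6)*x)/sqrt(3*x**4 + 12*x**2 + 4), which equals G'(x).

G(x) = 1/2 - 4*sqrt(x**4/2 + 2*x**2 + 2/3)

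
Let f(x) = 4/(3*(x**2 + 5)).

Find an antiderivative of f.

An antiderivative is F(x) = 4*sqrt(5)*atan(sqrt(5)*x/5)/15.

For F(x) to be correct the identity F'(x) - f(x) = 0 must hold.
Check: d/dx[4*sqrt(5)*atan(sqrt(5)*x/5)/15] = 4/(3*x**2 + 15), which equals f(x).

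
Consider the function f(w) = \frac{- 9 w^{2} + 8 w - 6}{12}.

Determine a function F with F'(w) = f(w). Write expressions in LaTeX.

Whatever form F(w) takes, F'(w) = f(w) is non-negotiable.
Check: d/dw[- \frac{w \left(3 w^{2} - 4 w + 6\right)}{12}] = - \frac{3 w^{2}}{4} + \frac{2 w}{3} - \frac{1}{2}, which equals f(w).

An antiderivative is F(w) = - \frac{w \left(3 w^{2} - 4 w + 6\right)}{12}.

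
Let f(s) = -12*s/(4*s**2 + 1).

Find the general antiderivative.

F(s) = -3*log(2*s**2 + 1/2)/2 + C

f matches the chain-rule pattern g'(h)*h' with inner function h(s) = 2*s**2 + 1/2; substituting u = h(s) collapses the integral.
Check: d/ds[-3*log(2*s**2 + 1/2)/2] = -12*s/(4*s**2 + 1) = f(s).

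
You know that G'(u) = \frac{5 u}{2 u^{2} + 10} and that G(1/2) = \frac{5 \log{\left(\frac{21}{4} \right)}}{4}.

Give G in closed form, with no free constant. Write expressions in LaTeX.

G'(u) matches the chain-rule pattern g'(h)*h' with inner function h(u) = u^{2} + 5; substituting w = h(u) collapses the integral.
A general antiderivative is \frac{5 \log{\left(u^{2} + 5 \right)}}{4} + C.
The condition gives C = \frac{5 \log{\left(\frac{21}{4} \right)}}{4} - (\frac{5 \log{\left(\frac{21}{4} \right)}}{4}) = 0.
So G(u) = \frac{5 \log{\left(u^{2} + 5 \right)}}{4}.
Check: d/du[\frac{5 \log{\left(u^{2} + 5 \right)}}{4}] = \frac{5 u}{2 u^{2} + 10} = G'(u).

G(u) = \frac{5 \log{\left(u^{2} + 5 \right)}}{4}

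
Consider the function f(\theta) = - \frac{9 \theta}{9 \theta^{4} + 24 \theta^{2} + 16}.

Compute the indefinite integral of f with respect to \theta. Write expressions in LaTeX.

The substitution u = \theta^{2} + \frac{4}{3} works: f is exactly (dF/du)*(du/d\theta) for that inner function.
Check: d/d\theta[\frac{1}{2 \theta^{2} + \frac{8}{3}}] = - \frac{9 \theta}{9 \theta^{4} + 24 \theta^{2} + 16} = f(\theta).

F(\theta) = \frac{1}{2 \theta^{2} + \frac{8}{3}} + C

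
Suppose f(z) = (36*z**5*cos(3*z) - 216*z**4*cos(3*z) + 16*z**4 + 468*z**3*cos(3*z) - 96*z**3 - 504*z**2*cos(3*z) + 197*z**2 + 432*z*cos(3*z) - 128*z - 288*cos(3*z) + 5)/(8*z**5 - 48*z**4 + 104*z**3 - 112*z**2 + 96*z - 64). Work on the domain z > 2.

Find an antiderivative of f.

An antiderivative is F(z) = log(3*z**2/2 + 3/2) + 3*sin(3*z)/2 - 5/(16*z**2 - 64*z + 64).

Any candidate F(z) must reproduce f(z) exactly when differentiated.
Check: d/dz[log(3*z**2/2 + 3/2) + 3*sin(3*z)/2 - 5/(16*z**2 - 64*z + 64)] = (36*z**5*cos(3*z) - 216*z**4*cos(3*z) + 16*z**4 + 468*z**3*cos(3*z) - 96*z**3 - 504*z**2*cos(3*z) + 197*z**2 + 432*z*cos(3*z) - 128*z - 288*cos(3*z) + 5)/(8*z**5 - 48*z**4 + 104*z**3 - 112*z**2 + 96*z - 64) = f(z).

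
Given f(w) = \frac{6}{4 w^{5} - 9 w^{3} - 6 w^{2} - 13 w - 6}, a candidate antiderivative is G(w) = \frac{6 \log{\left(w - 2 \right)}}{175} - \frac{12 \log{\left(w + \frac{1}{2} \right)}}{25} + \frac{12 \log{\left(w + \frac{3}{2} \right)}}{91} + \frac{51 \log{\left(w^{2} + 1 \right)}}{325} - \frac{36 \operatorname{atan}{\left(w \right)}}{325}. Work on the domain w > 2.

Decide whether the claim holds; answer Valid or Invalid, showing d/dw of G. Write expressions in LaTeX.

d/dw[G] = \frac{6}{4 w^{5} - 9 w^{3} - 6 w^{2} - 13 w - 6}
This equals f(w) exactly, so the claim holds.

Valid - differentiating G returns exactly f.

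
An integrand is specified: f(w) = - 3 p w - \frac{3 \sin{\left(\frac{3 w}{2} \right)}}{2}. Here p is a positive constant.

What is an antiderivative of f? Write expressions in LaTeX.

An antiderivative is F(w) = \frac{- 3 p w^{2} + 2 \cos{\left(\frac{3 w}{2} \right)}}{2}.

Integrate term by term and add the pieces.
Check: d/dw[\frac{- 3 p w^{2} + 2 \cos{\left(\frac{3 w}{2} \right)}}{2}] = - 3 p w - \frac{3 \sin{\left(\frac{3 w}{2} \right)}}{2} = f(w).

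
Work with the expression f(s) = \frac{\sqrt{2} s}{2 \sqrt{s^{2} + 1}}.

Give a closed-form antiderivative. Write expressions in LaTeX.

An antiderivative is F(s) = \frac{\sqrt{2} \sqrt{s^{2} + 1}}{2}.

f matches the chain-rule pattern g'(h)*h' with inner function h(s) = 2 s^{2} + 2; substituting u = h(s) collapses the integral.
Check: d/ds[\frac{\sqrt{2} \sqrt{s^{2} + 1}}{2}] = \frac{\sqrt{2} s}{2 \sqrt{s^{2} + 1}} = f(s).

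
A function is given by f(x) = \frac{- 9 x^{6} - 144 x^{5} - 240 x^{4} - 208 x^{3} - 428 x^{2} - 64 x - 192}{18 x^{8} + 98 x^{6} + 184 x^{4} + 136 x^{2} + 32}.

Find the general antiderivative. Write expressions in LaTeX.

F(x) = \frac{2 - x}{\frac{x^{2}}{2} + 1} - \frac{\operatorname{atan}{\left(x \right)}}{2} - 3 \operatorname{atan}{\left(\frac{3 x}{2} \right)} + C

Recover f(x) by differentiating a candidate F(x); any mismatch rules it out.
Check: d/dx[\frac{2 - x}{\frac{x^{2}}{2} + 1} - \frac{\operatorname{atan}{\left(x \right)}}{2} - 3 \operatorname{atan}{\left(\frac{3 x}{2} \right)}] = \frac{- 9 x^{6} - 144 x^{5} - 240 x^{4} - 208 x^{3} - 428 x^{2} - 64 x - 192}{18 x^{8} + 98 x^{6} + 184 x^{4} + 136 x^{2} + 32} = f(x).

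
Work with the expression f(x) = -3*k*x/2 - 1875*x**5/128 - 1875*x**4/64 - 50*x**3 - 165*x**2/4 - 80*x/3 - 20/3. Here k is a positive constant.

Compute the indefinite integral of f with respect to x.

F(x) = -3*k*x**2/4 - 5*(5*x**2/4 + x + 4/3)**3/4 + C

The integrand splits into summands that can be handled one at a time.
Check: d/dx[-3*k*x**2/4 - 5*(5*x**2/4 + x + 4/3)**3/4] = -3*k*x/2 - 1875*x**5/128 - 1875*x**4/64 - 50*x**3 - 165*x**2/4 - 80*x/3 - 20/3 = f(x).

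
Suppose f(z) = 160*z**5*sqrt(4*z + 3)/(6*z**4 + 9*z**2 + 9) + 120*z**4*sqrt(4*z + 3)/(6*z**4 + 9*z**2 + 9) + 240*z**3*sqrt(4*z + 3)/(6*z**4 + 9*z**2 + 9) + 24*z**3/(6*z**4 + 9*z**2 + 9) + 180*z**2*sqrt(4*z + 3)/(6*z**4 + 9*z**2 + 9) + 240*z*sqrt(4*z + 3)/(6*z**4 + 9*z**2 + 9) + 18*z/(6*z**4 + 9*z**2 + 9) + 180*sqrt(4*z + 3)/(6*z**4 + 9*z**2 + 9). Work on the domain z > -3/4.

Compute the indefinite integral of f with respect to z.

The integrand splits into summands that can be handled one at a time.
Check: d/dz[32*z**2*sqrt(4*z + 3)/3 + 16*z*sqrt(4*z + 3) + 6*sqrt(4*z + 3) + log(2*z**4 + 3*z**2 + 3)] = (640*z**6 + 960*z**5 + 1320*z**4 + 24*z**3*sqrt(4*z + 3) + 1440*z**3 + 1500*z**2 + 18*z*sqrt(4*z + 3) + 1440*z + 540)/(6*z**4*sqrt(4*z + 3) + 9*z**2*sqrt(4*z + 3) + 9*sqrt(4*z + 3)), which equals f(z).

F(z) = 32*z**2*sqrt(4*z + 3)/3 + 16*z*sqrt(4*z + 3) + 6*sqrt(4*z + 3) + log(2*z**4 + 3*z**2 + 3) + C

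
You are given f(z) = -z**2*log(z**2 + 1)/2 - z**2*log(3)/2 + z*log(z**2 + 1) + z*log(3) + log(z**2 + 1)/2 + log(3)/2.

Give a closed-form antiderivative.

Integrate term by term and add the pieces.
Check: d/dz[z**3/9 - z**2/2 - 4*z/3 + (-z**3/6 + z**2/2 + z/2)*log(3*z**2 + 3) + log(z**2 + 1)/2 + 4*atan(z)/3] = -z**2*log(z**2 + 1)/2 - z**2*log(3)/2 + z*log(z**2 + 1) + z*log(3) + log(z**2 + 1)/2 + log(3)/2 = f(z).

An antiderivative is F(z) = z**3/9 - z**2/2 - 4*z/3 + (-z**3/6 + z**2/2 + z/2)*log(3*z**2 + 3) + log(z**2 + 1)/2 + 4*atan(z)/3.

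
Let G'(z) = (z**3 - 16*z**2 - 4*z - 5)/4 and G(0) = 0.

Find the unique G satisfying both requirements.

Whatever form G(z) takes, its d/dz must return the stated G'(z).
A general antiderivative is z**4/16 - 4*z**3/3 - z**2/2 - 5*z/4 + C.
The condition gives C = 0 - (0) = 0.
So G(z) = z*(3*z**3 - 64*z**2 - 24*z - 60)/48.
Check: d/dz[z*(3*z**3 - 64*z**2 - 24*z - 60)/48] = z**3/4 - 4*z**2 - z - 5/4, which equals G'(z).

G(z) = z*(3*z**3 - 64*z**2 - 24*z - 60)/48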